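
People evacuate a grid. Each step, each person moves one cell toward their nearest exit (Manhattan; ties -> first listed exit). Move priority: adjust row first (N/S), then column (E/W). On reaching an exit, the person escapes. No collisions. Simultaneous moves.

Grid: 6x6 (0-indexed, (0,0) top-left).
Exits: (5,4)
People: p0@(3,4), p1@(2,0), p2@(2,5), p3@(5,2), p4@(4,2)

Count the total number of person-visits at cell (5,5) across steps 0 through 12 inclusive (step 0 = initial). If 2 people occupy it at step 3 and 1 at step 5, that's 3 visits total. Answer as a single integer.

Answer: 1

Derivation:
Step 0: p0@(3,4) p1@(2,0) p2@(2,5) p3@(5,2) p4@(4,2) -> at (5,5): 0 [-], cum=0
Step 1: p0@(4,4) p1@(3,0) p2@(3,5) p3@(5,3) p4@(5,2) -> at (5,5): 0 [-], cum=0
Step 2: p0@ESC p1@(4,0) p2@(4,5) p3@ESC p4@(5,3) -> at (5,5): 0 [-], cum=0
Step 3: p0@ESC p1@(5,0) p2@(5,5) p3@ESC p4@ESC -> at (5,5): 1 [p2], cum=1
Step 4: p0@ESC p1@(5,1) p2@ESC p3@ESC p4@ESC -> at (5,5): 0 [-], cum=1
Step 5: p0@ESC p1@(5,2) p2@ESC p3@ESC p4@ESC -> at (5,5): 0 [-], cum=1
Step 6: p0@ESC p1@(5,3) p2@ESC p3@ESC p4@ESC -> at (5,5): 0 [-], cum=1
Step 7: p0@ESC p1@ESC p2@ESC p3@ESC p4@ESC -> at (5,5): 0 [-], cum=1
Total visits = 1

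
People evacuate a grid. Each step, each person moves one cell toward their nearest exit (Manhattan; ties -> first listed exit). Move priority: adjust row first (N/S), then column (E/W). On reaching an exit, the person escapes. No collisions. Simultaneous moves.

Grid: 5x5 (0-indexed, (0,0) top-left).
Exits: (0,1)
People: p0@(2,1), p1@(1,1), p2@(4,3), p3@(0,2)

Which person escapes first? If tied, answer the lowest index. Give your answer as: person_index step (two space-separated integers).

Answer: 1 1

Derivation:
Step 1: p0:(2,1)->(1,1) | p1:(1,1)->(0,1)->EXIT | p2:(4,3)->(3,3) | p3:(0,2)->(0,1)->EXIT
Step 2: p0:(1,1)->(0,1)->EXIT | p1:escaped | p2:(3,3)->(2,3) | p3:escaped
Step 3: p0:escaped | p1:escaped | p2:(2,3)->(1,3) | p3:escaped
Step 4: p0:escaped | p1:escaped | p2:(1,3)->(0,3) | p3:escaped
Step 5: p0:escaped | p1:escaped | p2:(0,3)->(0,2) | p3:escaped
Step 6: p0:escaped | p1:escaped | p2:(0,2)->(0,1)->EXIT | p3:escaped
Exit steps: [2, 1, 6, 1]
First to escape: p1 at step 1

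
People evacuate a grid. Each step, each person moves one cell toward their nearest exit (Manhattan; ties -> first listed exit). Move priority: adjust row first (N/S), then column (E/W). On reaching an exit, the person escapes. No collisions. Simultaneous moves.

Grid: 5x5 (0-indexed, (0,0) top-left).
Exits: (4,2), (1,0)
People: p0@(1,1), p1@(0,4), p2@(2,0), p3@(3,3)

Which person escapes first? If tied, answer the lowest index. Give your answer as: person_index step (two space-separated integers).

Answer: 0 1

Derivation:
Step 1: p0:(1,1)->(1,0)->EXIT | p1:(0,4)->(1,4) | p2:(2,0)->(1,0)->EXIT | p3:(3,3)->(4,3)
Step 2: p0:escaped | p1:(1,4)->(1,3) | p2:escaped | p3:(4,3)->(4,2)->EXIT
Step 3: p0:escaped | p1:(1,3)->(1,2) | p2:escaped | p3:escaped
Step 4: p0:escaped | p1:(1,2)->(1,1) | p2:escaped | p3:escaped
Step 5: p0:escaped | p1:(1,1)->(1,0)->EXIT | p2:escaped | p3:escaped
Exit steps: [1, 5, 1, 2]
First to escape: p0 at step 1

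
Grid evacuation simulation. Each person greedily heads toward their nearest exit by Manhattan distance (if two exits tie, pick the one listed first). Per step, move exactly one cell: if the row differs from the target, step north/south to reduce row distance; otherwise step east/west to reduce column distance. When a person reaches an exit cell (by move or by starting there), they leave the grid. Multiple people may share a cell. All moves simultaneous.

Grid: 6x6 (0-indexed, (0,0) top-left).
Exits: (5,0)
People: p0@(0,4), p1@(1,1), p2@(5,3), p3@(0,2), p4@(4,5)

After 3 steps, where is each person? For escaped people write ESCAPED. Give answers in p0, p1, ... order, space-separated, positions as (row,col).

Step 1: p0:(0,4)->(1,4) | p1:(1,1)->(2,1) | p2:(5,3)->(5,2) | p3:(0,2)->(1,2) | p4:(4,5)->(5,5)
Step 2: p0:(1,4)->(2,4) | p1:(2,1)->(3,1) | p2:(5,2)->(5,1) | p3:(1,2)->(2,2) | p4:(5,5)->(5,4)
Step 3: p0:(2,4)->(3,4) | p1:(3,1)->(4,1) | p2:(5,1)->(5,0)->EXIT | p3:(2,2)->(3,2) | p4:(5,4)->(5,3)

(3,4) (4,1) ESCAPED (3,2) (5,3)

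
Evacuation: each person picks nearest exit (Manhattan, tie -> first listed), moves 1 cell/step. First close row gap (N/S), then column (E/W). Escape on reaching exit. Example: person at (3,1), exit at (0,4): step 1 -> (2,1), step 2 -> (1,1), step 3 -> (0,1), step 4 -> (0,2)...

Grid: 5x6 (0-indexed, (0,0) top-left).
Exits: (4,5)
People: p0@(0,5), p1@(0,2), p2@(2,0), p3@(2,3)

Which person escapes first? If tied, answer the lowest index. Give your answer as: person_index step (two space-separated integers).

Answer: 0 4

Derivation:
Step 1: p0:(0,5)->(1,5) | p1:(0,2)->(1,2) | p2:(2,0)->(3,0) | p3:(2,3)->(3,3)
Step 2: p0:(1,5)->(2,5) | p1:(1,2)->(2,2) | p2:(3,0)->(4,0) | p3:(3,3)->(4,3)
Step 3: p0:(2,5)->(3,5) | p1:(2,2)->(3,2) | p2:(4,0)->(4,1) | p3:(4,3)->(4,4)
Step 4: p0:(3,5)->(4,5)->EXIT | p1:(3,2)->(4,2) | p2:(4,1)->(4,2) | p3:(4,4)->(4,5)->EXIT
Step 5: p0:escaped | p1:(4,2)->(4,3) | p2:(4,2)->(4,3) | p3:escaped
Step 6: p0:escaped | p1:(4,3)->(4,4) | p2:(4,3)->(4,4) | p3:escaped
Step 7: p0:escaped | p1:(4,4)->(4,5)->EXIT | p2:(4,4)->(4,5)->EXIT | p3:escaped
Exit steps: [4, 7, 7, 4]
First to escape: p0 at step 4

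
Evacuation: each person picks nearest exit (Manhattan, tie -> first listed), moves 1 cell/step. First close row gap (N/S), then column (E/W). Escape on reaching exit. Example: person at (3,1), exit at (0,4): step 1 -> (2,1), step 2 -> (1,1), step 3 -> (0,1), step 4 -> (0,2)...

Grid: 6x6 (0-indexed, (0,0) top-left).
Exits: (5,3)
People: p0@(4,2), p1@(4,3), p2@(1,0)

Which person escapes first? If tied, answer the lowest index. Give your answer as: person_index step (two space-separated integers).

Step 1: p0:(4,2)->(5,2) | p1:(4,3)->(5,3)->EXIT | p2:(1,0)->(2,0)
Step 2: p0:(5,2)->(5,3)->EXIT | p1:escaped | p2:(2,0)->(3,0)
Step 3: p0:escaped | p1:escaped | p2:(3,0)->(4,0)
Step 4: p0:escaped | p1:escaped | p2:(4,0)->(5,0)
Step 5: p0:escaped | p1:escaped | p2:(5,0)->(5,1)
Step 6: p0:escaped | p1:escaped | p2:(5,1)->(5,2)
Step 7: p0:escaped | p1:escaped | p2:(5,2)->(5,3)->EXIT
Exit steps: [2, 1, 7]
First to escape: p1 at step 1

Answer: 1 1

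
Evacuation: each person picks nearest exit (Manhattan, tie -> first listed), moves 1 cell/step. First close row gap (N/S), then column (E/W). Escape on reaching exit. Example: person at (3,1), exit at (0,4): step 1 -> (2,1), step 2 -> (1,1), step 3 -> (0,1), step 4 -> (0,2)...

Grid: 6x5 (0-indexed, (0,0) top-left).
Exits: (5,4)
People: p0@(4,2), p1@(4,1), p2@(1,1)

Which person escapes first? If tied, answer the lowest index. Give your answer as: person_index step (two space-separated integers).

Answer: 0 3

Derivation:
Step 1: p0:(4,2)->(5,2) | p1:(4,1)->(5,1) | p2:(1,1)->(2,1)
Step 2: p0:(5,2)->(5,3) | p1:(5,1)->(5,2) | p2:(2,1)->(3,1)
Step 3: p0:(5,3)->(5,4)->EXIT | p1:(5,2)->(5,3) | p2:(3,1)->(4,1)
Step 4: p0:escaped | p1:(5,3)->(5,4)->EXIT | p2:(4,1)->(5,1)
Step 5: p0:escaped | p1:escaped | p2:(5,1)->(5,2)
Step 6: p0:escaped | p1:escaped | p2:(5,2)->(5,3)
Step 7: p0:escaped | p1:escaped | p2:(5,3)->(5,4)->EXIT
Exit steps: [3, 4, 7]
First to escape: p0 at step 3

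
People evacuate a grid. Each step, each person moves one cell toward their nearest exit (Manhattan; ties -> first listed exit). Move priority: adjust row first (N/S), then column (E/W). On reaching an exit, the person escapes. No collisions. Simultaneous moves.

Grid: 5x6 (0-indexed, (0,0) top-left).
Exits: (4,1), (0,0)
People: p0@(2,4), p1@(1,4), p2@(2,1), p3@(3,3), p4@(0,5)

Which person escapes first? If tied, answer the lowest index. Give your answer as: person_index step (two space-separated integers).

Answer: 2 2

Derivation:
Step 1: p0:(2,4)->(3,4) | p1:(1,4)->(0,4) | p2:(2,1)->(3,1) | p3:(3,3)->(4,3) | p4:(0,5)->(0,4)
Step 2: p0:(3,4)->(4,4) | p1:(0,4)->(0,3) | p2:(3,1)->(4,1)->EXIT | p3:(4,3)->(4,2) | p4:(0,4)->(0,3)
Step 3: p0:(4,4)->(4,3) | p1:(0,3)->(0,2) | p2:escaped | p3:(4,2)->(4,1)->EXIT | p4:(0,3)->(0,2)
Step 4: p0:(4,3)->(4,2) | p1:(0,2)->(0,1) | p2:escaped | p3:escaped | p4:(0,2)->(0,1)
Step 5: p0:(4,2)->(4,1)->EXIT | p1:(0,1)->(0,0)->EXIT | p2:escaped | p3:escaped | p4:(0,1)->(0,0)->EXIT
Exit steps: [5, 5, 2, 3, 5]
First to escape: p2 at step 2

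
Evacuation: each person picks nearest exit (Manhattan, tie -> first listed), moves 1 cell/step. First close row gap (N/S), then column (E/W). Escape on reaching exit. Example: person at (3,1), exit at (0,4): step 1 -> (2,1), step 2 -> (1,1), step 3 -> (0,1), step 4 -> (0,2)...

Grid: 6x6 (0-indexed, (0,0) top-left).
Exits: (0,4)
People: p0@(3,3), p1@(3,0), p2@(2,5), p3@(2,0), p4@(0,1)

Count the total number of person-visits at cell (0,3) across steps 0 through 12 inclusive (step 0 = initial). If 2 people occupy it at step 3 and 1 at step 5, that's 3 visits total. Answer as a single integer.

Step 0: p0@(3,3) p1@(3,0) p2@(2,5) p3@(2,0) p4@(0,1) -> at (0,3): 0 [-], cum=0
Step 1: p0@(2,3) p1@(2,0) p2@(1,5) p3@(1,0) p4@(0,2) -> at (0,3): 0 [-], cum=0
Step 2: p0@(1,3) p1@(1,0) p2@(0,5) p3@(0,0) p4@(0,3) -> at (0,3): 1 [p4], cum=1
Step 3: p0@(0,3) p1@(0,0) p2@ESC p3@(0,1) p4@ESC -> at (0,3): 1 [p0], cum=2
Step 4: p0@ESC p1@(0,1) p2@ESC p3@(0,2) p4@ESC -> at (0,3): 0 [-], cum=2
Step 5: p0@ESC p1@(0,2) p2@ESC p3@(0,3) p4@ESC -> at (0,3): 1 [p3], cum=3
Step 6: p0@ESC p1@(0,3) p2@ESC p3@ESC p4@ESC -> at (0,3): 1 [p1], cum=4
Step 7: p0@ESC p1@ESC p2@ESC p3@ESC p4@ESC -> at (0,3): 0 [-], cum=4
Total visits = 4

Answer: 4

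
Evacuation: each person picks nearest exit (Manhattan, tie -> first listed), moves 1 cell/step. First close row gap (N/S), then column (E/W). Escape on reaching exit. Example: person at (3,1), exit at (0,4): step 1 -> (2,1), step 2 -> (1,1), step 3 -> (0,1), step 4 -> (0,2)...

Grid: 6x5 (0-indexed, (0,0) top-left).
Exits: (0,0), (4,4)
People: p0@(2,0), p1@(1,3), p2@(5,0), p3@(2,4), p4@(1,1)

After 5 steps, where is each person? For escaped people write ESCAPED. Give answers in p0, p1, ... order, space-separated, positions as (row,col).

Step 1: p0:(2,0)->(1,0) | p1:(1,3)->(0,3) | p2:(5,0)->(4,0) | p3:(2,4)->(3,4) | p4:(1,1)->(0,1)
Step 2: p0:(1,0)->(0,0)->EXIT | p1:(0,3)->(0,2) | p2:(4,0)->(3,0) | p3:(3,4)->(4,4)->EXIT | p4:(0,1)->(0,0)->EXIT
Step 3: p0:escaped | p1:(0,2)->(0,1) | p2:(3,0)->(2,0) | p3:escaped | p4:escaped
Step 4: p0:escaped | p1:(0,1)->(0,0)->EXIT | p2:(2,0)->(1,0) | p3:escaped | p4:escaped
Step 5: p0:escaped | p1:escaped | p2:(1,0)->(0,0)->EXIT | p3:escaped | p4:escaped

ESCAPED ESCAPED ESCAPED ESCAPED ESCAPED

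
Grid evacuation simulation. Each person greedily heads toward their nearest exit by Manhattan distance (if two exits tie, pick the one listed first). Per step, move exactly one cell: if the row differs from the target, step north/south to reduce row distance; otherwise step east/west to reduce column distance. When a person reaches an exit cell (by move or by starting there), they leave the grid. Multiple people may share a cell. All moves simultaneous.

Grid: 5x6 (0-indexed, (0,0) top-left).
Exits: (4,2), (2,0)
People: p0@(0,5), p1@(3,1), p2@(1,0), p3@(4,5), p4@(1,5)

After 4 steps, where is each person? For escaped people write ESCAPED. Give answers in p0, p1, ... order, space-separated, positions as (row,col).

Step 1: p0:(0,5)->(1,5) | p1:(3,1)->(4,1) | p2:(1,0)->(2,0)->EXIT | p3:(4,5)->(4,4) | p4:(1,5)->(2,5)
Step 2: p0:(1,5)->(2,5) | p1:(4,1)->(4,2)->EXIT | p2:escaped | p3:(4,4)->(4,3) | p4:(2,5)->(3,5)
Step 3: p0:(2,5)->(3,5) | p1:escaped | p2:escaped | p3:(4,3)->(4,2)->EXIT | p4:(3,5)->(4,5)
Step 4: p0:(3,5)->(4,5) | p1:escaped | p2:escaped | p3:escaped | p4:(4,5)->(4,4)

(4,5) ESCAPED ESCAPED ESCAPED (4,4)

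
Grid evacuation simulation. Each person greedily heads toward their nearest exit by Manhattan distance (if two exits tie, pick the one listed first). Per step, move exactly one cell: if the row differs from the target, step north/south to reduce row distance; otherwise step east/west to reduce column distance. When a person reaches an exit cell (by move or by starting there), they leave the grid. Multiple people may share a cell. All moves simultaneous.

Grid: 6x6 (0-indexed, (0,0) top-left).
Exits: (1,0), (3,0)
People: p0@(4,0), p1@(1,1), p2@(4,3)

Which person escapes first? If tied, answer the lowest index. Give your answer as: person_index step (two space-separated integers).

Answer: 0 1

Derivation:
Step 1: p0:(4,0)->(3,0)->EXIT | p1:(1,1)->(1,0)->EXIT | p2:(4,3)->(3,3)
Step 2: p0:escaped | p1:escaped | p2:(3,3)->(3,2)
Step 3: p0:escaped | p1:escaped | p2:(3,2)->(3,1)
Step 4: p0:escaped | p1:escaped | p2:(3,1)->(3,0)->EXIT
Exit steps: [1, 1, 4]
First to escape: p0 at step 1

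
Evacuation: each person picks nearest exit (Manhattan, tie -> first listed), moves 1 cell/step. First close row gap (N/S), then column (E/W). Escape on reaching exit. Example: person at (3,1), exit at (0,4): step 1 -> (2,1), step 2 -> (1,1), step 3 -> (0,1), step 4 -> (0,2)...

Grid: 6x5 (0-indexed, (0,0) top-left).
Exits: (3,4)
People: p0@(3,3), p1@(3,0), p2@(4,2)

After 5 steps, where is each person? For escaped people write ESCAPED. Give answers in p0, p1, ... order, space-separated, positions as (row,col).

Step 1: p0:(3,3)->(3,4)->EXIT | p1:(3,0)->(3,1) | p2:(4,2)->(3,2)
Step 2: p0:escaped | p1:(3,1)->(3,2) | p2:(3,2)->(3,3)
Step 3: p0:escaped | p1:(3,2)->(3,3) | p2:(3,3)->(3,4)->EXIT
Step 4: p0:escaped | p1:(3,3)->(3,4)->EXIT | p2:escaped

ESCAPED ESCAPED ESCAPED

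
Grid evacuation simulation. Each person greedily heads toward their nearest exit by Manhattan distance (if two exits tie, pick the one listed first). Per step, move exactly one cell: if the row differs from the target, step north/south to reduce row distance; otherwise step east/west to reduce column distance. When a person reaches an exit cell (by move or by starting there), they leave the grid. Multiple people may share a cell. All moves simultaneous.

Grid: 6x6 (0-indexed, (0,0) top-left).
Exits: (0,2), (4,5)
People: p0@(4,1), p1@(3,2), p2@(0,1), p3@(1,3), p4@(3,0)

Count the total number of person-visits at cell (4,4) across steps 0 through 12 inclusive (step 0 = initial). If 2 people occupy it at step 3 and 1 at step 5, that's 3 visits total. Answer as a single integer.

Answer: 1

Derivation:
Step 0: p0@(4,1) p1@(3,2) p2@(0,1) p3@(1,3) p4@(3,0) -> at (4,4): 0 [-], cum=0
Step 1: p0@(4,2) p1@(2,2) p2@ESC p3@(0,3) p4@(2,0) -> at (4,4): 0 [-], cum=0
Step 2: p0@(4,3) p1@(1,2) p2@ESC p3@ESC p4@(1,0) -> at (4,4): 0 [-], cum=0
Step 3: p0@(4,4) p1@ESC p2@ESC p3@ESC p4@(0,0) -> at (4,4): 1 [p0], cum=1
Step 4: p0@ESC p1@ESC p2@ESC p3@ESC p4@(0,1) -> at (4,4): 0 [-], cum=1
Step 5: p0@ESC p1@ESC p2@ESC p3@ESC p4@ESC -> at (4,4): 0 [-], cum=1
Total visits = 1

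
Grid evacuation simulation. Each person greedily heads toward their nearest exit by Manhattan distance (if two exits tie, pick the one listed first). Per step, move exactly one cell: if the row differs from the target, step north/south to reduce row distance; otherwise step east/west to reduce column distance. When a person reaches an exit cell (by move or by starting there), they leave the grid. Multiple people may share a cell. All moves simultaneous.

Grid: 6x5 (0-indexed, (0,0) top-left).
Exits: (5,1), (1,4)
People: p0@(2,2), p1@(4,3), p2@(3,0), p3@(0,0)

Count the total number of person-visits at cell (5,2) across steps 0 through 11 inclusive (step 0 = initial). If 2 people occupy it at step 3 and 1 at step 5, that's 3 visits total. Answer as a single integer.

Step 0: p0@(2,2) p1@(4,3) p2@(3,0) p3@(0,0) -> at (5,2): 0 [-], cum=0
Step 1: p0@(1,2) p1@(5,3) p2@(4,0) p3@(1,0) -> at (5,2): 0 [-], cum=0
Step 2: p0@(1,3) p1@(5,2) p2@(5,0) p3@(1,1) -> at (5,2): 1 [p1], cum=1
Step 3: p0@ESC p1@ESC p2@ESC p3@(1,2) -> at (5,2): 0 [-], cum=1
Step 4: p0@ESC p1@ESC p2@ESC p3@(1,3) -> at (5,2): 0 [-], cum=1
Step 5: p0@ESC p1@ESC p2@ESC p3@ESC -> at (5,2): 0 [-], cum=1
Total visits = 1

Answer: 1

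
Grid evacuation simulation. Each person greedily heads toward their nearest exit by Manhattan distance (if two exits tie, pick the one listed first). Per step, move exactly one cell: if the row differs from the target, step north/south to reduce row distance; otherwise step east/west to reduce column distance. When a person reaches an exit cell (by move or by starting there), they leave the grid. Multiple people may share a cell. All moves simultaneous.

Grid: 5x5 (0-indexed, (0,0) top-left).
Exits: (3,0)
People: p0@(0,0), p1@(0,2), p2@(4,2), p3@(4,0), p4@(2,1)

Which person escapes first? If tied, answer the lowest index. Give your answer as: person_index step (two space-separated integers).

Step 1: p0:(0,0)->(1,0) | p1:(0,2)->(1,2) | p2:(4,2)->(3,2) | p3:(4,0)->(3,0)->EXIT | p4:(2,1)->(3,1)
Step 2: p0:(1,0)->(2,0) | p1:(1,2)->(2,2) | p2:(3,2)->(3,1) | p3:escaped | p4:(3,1)->(3,0)->EXIT
Step 3: p0:(2,0)->(3,0)->EXIT | p1:(2,2)->(3,2) | p2:(3,1)->(3,0)->EXIT | p3:escaped | p4:escaped
Step 4: p0:escaped | p1:(3,2)->(3,1) | p2:escaped | p3:escaped | p4:escaped
Step 5: p0:escaped | p1:(3,1)->(3,0)->EXIT | p2:escaped | p3:escaped | p4:escaped
Exit steps: [3, 5, 3, 1, 2]
First to escape: p3 at step 1

Answer: 3 1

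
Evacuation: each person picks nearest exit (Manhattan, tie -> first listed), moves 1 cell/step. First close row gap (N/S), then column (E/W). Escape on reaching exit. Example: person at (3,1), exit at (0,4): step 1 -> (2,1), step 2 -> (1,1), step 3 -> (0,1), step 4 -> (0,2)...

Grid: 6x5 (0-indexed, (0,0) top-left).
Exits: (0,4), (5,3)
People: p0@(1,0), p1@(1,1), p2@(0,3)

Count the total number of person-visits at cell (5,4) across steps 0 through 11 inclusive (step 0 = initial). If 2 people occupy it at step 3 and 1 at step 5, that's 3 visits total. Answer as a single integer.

Answer: 0

Derivation:
Step 0: p0@(1,0) p1@(1,1) p2@(0,3) -> at (5,4): 0 [-], cum=0
Step 1: p0@(0,0) p1@(0,1) p2@ESC -> at (5,4): 0 [-], cum=0
Step 2: p0@(0,1) p1@(0,2) p2@ESC -> at (5,4): 0 [-], cum=0
Step 3: p0@(0,2) p1@(0,3) p2@ESC -> at (5,4): 0 [-], cum=0
Step 4: p0@(0,3) p1@ESC p2@ESC -> at (5,4): 0 [-], cum=0
Step 5: p0@ESC p1@ESC p2@ESC -> at (5,4): 0 [-], cum=0
Total visits = 0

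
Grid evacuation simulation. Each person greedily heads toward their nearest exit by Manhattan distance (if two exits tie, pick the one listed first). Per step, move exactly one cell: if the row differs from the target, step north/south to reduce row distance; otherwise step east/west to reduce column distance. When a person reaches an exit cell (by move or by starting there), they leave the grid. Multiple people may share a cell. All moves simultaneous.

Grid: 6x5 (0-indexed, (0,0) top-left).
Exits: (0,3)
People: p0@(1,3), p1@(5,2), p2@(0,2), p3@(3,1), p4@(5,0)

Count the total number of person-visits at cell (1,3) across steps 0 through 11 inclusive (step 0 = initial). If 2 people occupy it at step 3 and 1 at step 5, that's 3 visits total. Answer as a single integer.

Answer: 1

Derivation:
Step 0: p0@(1,3) p1@(5,2) p2@(0,2) p3@(3,1) p4@(5,0) -> at (1,3): 1 [p0], cum=1
Step 1: p0@ESC p1@(4,2) p2@ESC p3@(2,1) p4@(4,0) -> at (1,3): 0 [-], cum=1
Step 2: p0@ESC p1@(3,2) p2@ESC p3@(1,1) p4@(3,0) -> at (1,3): 0 [-], cum=1
Step 3: p0@ESC p1@(2,2) p2@ESC p3@(0,1) p4@(2,0) -> at (1,3): 0 [-], cum=1
Step 4: p0@ESC p1@(1,2) p2@ESC p3@(0,2) p4@(1,0) -> at (1,3): 0 [-], cum=1
Step 5: p0@ESC p1@(0,2) p2@ESC p3@ESC p4@(0,0) -> at (1,3): 0 [-], cum=1
Step 6: p0@ESC p1@ESC p2@ESC p3@ESC p4@(0,1) -> at (1,3): 0 [-], cum=1
Step 7: p0@ESC p1@ESC p2@ESC p3@ESC p4@(0,2) -> at (1,3): 0 [-], cum=1
Step 8: p0@ESC p1@ESC p2@ESC p3@ESC p4@ESC -> at (1,3): 0 [-], cum=1
Total visits = 1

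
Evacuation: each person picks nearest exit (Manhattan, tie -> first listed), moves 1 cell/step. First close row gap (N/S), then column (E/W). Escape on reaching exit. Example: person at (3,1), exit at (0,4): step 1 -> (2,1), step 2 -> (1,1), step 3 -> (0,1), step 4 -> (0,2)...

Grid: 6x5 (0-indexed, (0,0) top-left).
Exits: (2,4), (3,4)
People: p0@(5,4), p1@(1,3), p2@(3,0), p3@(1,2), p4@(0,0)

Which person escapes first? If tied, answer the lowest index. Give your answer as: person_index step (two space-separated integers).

Answer: 0 2

Derivation:
Step 1: p0:(5,4)->(4,4) | p1:(1,3)->(2,3) | p2:(3,0)->(3,1) | p3:(1,2)->(2,2) | p4:(0,0)->(1,0)
Step 2: p0:(4,4)->(3,4)->EXIT | p1:(2,3)->(2,4)->EXIT | p2:(3,1)->(3,2) | p3:(2,2)->(2,3) | p4:(1,0)->(2,0)
Step 3: p0:escaped | p1:escaped | p2:(3,2)->(3,3) | p3:(2,3)->(2,4)->EXIT | p4:(2,0)->(2,1)
Step 4: p0:escaped | p1:escaped | p2:(3,3)->(3,4)->EXIT | p3:escaped | p4:(2,1)->(2,2)
Step 5: p0:escaped | p1:escaped | p2:escaped | p3:escaped | p4:(2,2)->(2,3)
Step 6: p0:escaped | p1:escaped | p2:escaped | p3:escaped | p4:(2,3)->(2,4)->EXIT
Exit steps: [2, 2, 4, 3, 6]
First to escape: p0 at step 2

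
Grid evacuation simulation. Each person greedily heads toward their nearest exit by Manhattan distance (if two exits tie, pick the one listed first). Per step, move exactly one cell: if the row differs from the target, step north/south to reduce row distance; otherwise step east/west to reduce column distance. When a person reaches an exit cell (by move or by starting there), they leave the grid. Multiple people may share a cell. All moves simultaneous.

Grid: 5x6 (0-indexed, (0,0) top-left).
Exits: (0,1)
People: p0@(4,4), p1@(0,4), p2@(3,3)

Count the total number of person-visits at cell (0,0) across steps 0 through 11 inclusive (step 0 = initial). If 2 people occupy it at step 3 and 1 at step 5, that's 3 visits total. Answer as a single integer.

Answer: 0

Derivation:
Step 0: p0@(4,4) p1@(0,4) p2@(3,3) -> at (0,0): 0 [-], cum=0
Step 1: p0@(3,4) p1@(0,3) p2@(2,3) -> at (0,0): 0 [-], cum=0
Step 2: p0@(2,4) p1@(0,2) p2@(1,3) -> at (0,0): 0 [-], cum=0
Step 3: p0@(1,4) p1@ESC p2@(0,3) -> at (0,0): 0 [-], cum=0
Step 4: p0@(0,4) p1@ESC p2@(0,2) -> at (0,0): 0 [-], cum=0
Step 5: p0@(0,3) p1@ESC p2@ESC -> at (0,0): 0 [-], cum=0
Step 6: p0@(0,2) p1@ESC p2@ESC -> at (0,0): 0 [-], cum=0
Step 7: p0@ESC p1@ESC p2@ESC -> at (0,0): 0 [-], cum=0
Total visits = 0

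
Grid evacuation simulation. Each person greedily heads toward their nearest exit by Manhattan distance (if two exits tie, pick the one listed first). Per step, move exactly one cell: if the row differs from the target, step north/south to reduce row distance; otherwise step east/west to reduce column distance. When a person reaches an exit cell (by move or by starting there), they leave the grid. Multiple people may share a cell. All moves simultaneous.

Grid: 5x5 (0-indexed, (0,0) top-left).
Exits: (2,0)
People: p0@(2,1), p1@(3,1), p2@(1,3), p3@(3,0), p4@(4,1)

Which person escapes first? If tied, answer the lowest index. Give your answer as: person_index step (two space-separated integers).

Step 1: p0:(2,1)->(2,0)->EXIT | p1:(3,1)->(2,1) | p2:(1,3)->(2,3) | p3:(3,0)->(2,0)->EXIT | p4:(4,1)->(3,1)
Step 2: p0:escaped | p1:(2,1)->(2,0)->EXIT | p2:(2,3)->(2,2) | p3:escaped | p4:(3,1)->(2,1)
Step 3: p0:escaped | p1:escaped | p2:(2,2)->(2,1) | p3:escaped | p4:(2,1)->(2,0)->EXIT
Step 4: p0:escaped | p1:escaped | p2:(2,1)->(2,0)->EXIT | p3:escaped | p4:escaped
Exit steps: [1, 2, 4, 1, 3]
First to escape: p0 at step 1

Answer: 0 1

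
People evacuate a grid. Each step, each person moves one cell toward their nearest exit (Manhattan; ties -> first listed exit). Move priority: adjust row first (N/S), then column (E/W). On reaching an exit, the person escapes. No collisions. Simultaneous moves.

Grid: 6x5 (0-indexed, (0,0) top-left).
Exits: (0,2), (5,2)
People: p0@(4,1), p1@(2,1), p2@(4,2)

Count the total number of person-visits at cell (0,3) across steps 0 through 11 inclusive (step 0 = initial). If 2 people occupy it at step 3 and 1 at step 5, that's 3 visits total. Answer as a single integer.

Step 0: p0@(4,1) p1@(2,1) p2@(4,2) -> at (0,3): 0 [-], cum=0
Step 1: p0@(5,1) p1@(1,1) p2@ESC -> at (0,3): 0 [-], cum=0
Step 2: p0@ESC p1@(0,1) p2@ESC -> at (0,3): 0 [-], cum=0
Step 3: p0@ESC p1@ESC p2@ESC -> at (0,3): 0 [-], cum=0
Total visits = 0

Answer: 0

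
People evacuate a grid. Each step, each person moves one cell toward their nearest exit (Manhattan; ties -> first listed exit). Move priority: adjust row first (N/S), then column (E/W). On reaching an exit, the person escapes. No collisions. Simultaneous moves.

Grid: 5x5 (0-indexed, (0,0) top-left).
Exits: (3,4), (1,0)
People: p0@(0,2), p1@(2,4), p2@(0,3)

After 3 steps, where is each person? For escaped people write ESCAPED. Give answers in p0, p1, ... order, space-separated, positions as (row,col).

Step 1: p0:(0,2)->(1,2) | p1:(2,4)->(3,4)->EXIT | p2:(0,3)->(1,3)
Step 2: p0:(1,2)->(1,1) | p1:escaped | p2:(1,3)->(2,3)
Step 3: p0:(1,1)->(1,0)->EXIT | p1:escaped | p2:(2,3)->(3,3)

ESCAPED ESCAPED (3,3)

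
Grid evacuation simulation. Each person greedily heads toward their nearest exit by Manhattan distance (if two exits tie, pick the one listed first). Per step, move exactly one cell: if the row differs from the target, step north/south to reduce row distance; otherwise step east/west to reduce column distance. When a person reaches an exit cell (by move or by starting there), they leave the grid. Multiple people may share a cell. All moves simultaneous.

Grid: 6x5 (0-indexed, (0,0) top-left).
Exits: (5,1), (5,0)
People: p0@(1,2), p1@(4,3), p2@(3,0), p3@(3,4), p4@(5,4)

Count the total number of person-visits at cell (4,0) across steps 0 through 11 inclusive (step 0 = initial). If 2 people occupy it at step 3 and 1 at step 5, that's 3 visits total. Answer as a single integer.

Answer: 1

Derivation:
Step 0: p0@(1,2) p1@(4,3) p2@(3,0) p3@(3,4) p4@(5,4) -> at (4,0): 0 [-], cum=0
Step 1: p0@(2,2) p1@(5,3) p2@(4,0) p3@(4,4) p4@(5,3) -> at (4,0): 1 [p2], cum=1
Step 2: p0@(3,2) p1@(5,2) p2@ESC p3@(5,4) p4@(5,2) -> at (4,0): 0 [-], cum=1
Step 3: p0@(4,2) p1@ESC p2@ESC p3@(5,3) p4@ESC -> at (4,0): 0 [-], cum=1
Step 4: p0@(5,2) p1@ESC p2@ESC p3@(5,2) p4@ESC -> at (4,0): 0 [-], cum=1
Step 5: p0@ESC p1@ESC p2@ESC p3@ESC p4@ESC -> at (4,0): 0 [-], cum=1
Total visits = 1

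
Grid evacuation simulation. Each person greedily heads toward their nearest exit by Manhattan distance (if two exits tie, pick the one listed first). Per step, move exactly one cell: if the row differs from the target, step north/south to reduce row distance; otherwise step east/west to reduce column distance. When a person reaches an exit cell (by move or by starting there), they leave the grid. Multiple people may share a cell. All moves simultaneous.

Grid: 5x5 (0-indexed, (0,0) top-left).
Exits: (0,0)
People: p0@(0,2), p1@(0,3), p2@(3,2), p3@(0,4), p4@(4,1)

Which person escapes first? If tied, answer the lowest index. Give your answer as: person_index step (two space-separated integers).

Step 1: p0:(0,2)->(0,1) | p1:(0,3)->(0,2) | p2:(3,2)->(2,2) | p3:(0,4)->(0,3) | p4:(4,1)->(3,1)
Step 2: p0:(0,1)->(0,0)->EXIT | p1:(0,2)->(0,1) | p2:(2,2)->(1,2) | p3:(0,3)->(0,2) | p4:(3,1)->(2,1)
Step 3: p0:escaped | p1:(0,1)->(0,0)->EXIT | p2:(1,2)->(0,2) | p3:(0,2)->(0,1) | p4:(2,1)->(1,1)
Step 4: p0:escaped | p1:escaped | p2:(0,2)->(0,1) | p3:(0,1)->(0,0)->EXIT | p4:(1,1)->(0,1)
Step 5: p0:escaped | p1:escaped | p2:(0,1)->(0,0)->EXIT | p3:escaped | p4:(0,1)->(0,0)->EXIT
Exit steps: [2, 3, 5, 4, 5]
First to escape: p0 at step 2

Answer: 0 2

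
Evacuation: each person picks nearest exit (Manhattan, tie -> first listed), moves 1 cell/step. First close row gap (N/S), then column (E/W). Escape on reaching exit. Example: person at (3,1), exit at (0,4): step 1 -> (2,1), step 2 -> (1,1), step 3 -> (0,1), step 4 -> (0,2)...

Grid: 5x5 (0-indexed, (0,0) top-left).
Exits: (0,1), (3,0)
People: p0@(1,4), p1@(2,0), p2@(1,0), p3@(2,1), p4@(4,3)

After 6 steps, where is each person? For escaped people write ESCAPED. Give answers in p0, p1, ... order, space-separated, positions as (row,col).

Step 1: p0:(1,4)->(0,4) | p1:(2,0)->(3,0)->EXIT | p2:(1,0)->(0,0) | p3:(2,1)->(1,1) | p4:(4,3)->(3,3)
Step 2: p0:(0,4)->(0,3) | p1:escaped | p2:(0,0)->(0,1)->EXIT | p3:(1,1)->(0,1)->EXIT | p4:(3,3)->(3,2)
Step 3: p0:(0,3)->(0,2) | p1:escaped | p2:escaped | p3:escaped | p4:(3,2)->(3,1)
Step 4: p0:(0,2)->(0,1)->EXIT | p1:escaped | p2:escaped | p3:escaped | p4:(3,1)->(3,0)->EXIT

ESCAPED ESCAPED ESCAPED ESCAPED ESCAPED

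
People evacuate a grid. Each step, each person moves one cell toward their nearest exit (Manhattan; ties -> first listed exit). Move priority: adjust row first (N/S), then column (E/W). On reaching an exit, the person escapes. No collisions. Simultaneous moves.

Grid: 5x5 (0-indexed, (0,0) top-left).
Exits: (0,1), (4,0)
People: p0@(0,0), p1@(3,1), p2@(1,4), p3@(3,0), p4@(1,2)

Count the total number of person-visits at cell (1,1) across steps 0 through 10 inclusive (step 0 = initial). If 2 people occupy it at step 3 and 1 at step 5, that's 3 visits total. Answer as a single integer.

Step 0: p0@(0,0) p1@(3,1) p2@(1,4) p3@(3,0) p4@(1,2) -> at (1,1): 0 [-], cum=0
Step 1: p0@ESC p1@(4,1) p2@(0,4) p3@ESC p4@(0,2) -> at (1,1): 0 [-], cum=0
Step 2: p0@ESC p1@ESC p2@(0,3) p3@ESC p4@ESC -> at (1,1): 0 [-], cum=0
Step 3: p0@ESC p1@ESC p2@(0,2) p3@ESC p4@ESC -> at (1,1): 0 [-], cum=0
Step 4: p0@ESC p1@ESC p2@ESC p3@ESC p4@ESC -> at (1,1): 0 [-], cum=0
Total visits = 0

Answer: 0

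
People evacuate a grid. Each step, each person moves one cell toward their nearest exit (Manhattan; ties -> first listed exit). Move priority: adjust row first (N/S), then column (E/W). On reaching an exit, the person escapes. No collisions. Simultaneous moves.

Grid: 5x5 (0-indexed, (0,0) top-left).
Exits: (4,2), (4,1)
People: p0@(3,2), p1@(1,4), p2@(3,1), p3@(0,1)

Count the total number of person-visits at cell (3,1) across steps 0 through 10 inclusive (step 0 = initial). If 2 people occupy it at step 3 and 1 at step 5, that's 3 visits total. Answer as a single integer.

Step 0: p0@(3,2) p1@(1,4) p2@(3,1) p3@(0,1) -> at (3,1): 1 [p2], cum=1
Step 1: p0@ESC p1@(2,4) p2@ESC p3@(1,1) -> at (3,1): 0 [-], cum=1
Step 2: p0@ESC p1@(3,4) p2@ESC p3@(2,1) -> at (3,1): 0 [-], cum=1
Step 3: p0@ESC p1@(4,4) p2@ESC p3@(3,1) -> at (3,1): 1 [p3], cum=2
Step 4: p0@ESC p1@(4,3) p2@ESC p3@ESC -> at (3,1): 0 [-], cum=2
Step 5: p0@ESC p1@ESC p2@ESC p3@ESC -> at (3,1): 0 [-], cum=2
Total visits = 2

Answer: 2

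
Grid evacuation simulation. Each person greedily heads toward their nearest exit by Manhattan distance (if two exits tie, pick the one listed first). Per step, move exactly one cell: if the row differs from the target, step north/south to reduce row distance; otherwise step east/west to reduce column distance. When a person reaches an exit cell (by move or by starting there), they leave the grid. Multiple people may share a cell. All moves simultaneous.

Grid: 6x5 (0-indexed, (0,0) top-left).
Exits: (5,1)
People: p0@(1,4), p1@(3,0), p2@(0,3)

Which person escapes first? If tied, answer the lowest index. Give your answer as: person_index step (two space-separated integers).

Answer: 1 3

Derivation:
Step 1: p0:(1,4)->(2,4) | p1:(3,0)->(4,0) | p2:(0,3)->(1,3)
Step 2: p0:(2,4)->(3,4) | p1:(4,0)->(5,0) | p2:(1,3)->(2,3)
Step 3: p0:(3,4)->(4,4) | p1:(5,0)->(5,1)->EXIT | p2:(2,3)->(3,3)
Step 4: p0:(4,4)->(5,4) | p1:escaped | p2:(3,3)->(4,3)
Step 5: p0:(5,4)->(5,3) | p1:escaped | p2:(4,3)->(5,3)
Step 6: p0:(5,3)->(5,2) | p1:escaped | p2:(5,3)->(5,2)
Step 7: p0:(5,2)->(5,1)->EXIT | p1:escaped | p2:(5,2)->(5,1)->EXIT
Exit steps: [7, 3, 7]
First to escape: p1 at step 3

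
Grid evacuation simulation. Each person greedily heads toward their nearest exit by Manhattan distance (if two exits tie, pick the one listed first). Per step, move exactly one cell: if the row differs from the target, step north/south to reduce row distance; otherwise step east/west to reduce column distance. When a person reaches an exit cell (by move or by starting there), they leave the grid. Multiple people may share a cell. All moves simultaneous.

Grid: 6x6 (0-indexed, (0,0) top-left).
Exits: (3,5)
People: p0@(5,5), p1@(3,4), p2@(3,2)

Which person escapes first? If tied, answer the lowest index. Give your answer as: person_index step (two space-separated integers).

Step 1: p0:(5,5)->(4,5) | p1:(3,4)->(3,5)->EXIT | p2:(3,2)->(3,3)
Step 2: p0:(4,5)->(3,5)->EXIT | p1:escaped | p2:(3,3)->(3,4)
Step 3: p0:escaped | p1:escaped | p2:(3,4)->(3,5)->EXIT
Exit steps: [2, 1, 3]
First to escape: p1 at step 1

Answer: 1 1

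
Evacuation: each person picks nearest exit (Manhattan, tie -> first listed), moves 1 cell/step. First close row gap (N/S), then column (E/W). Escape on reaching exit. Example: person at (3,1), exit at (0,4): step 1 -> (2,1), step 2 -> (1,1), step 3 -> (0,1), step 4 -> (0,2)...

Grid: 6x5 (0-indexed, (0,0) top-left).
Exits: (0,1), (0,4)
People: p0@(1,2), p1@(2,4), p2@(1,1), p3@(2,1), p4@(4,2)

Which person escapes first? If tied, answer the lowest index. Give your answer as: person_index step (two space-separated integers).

Step 1: p0:(1,2)->(0,2) | p1:(2,4)->(1,4) | p2:(1,1)->(0,1)->EXIT | p3:(2,1)->(1,1) | p4:(4,2)->(3,2)
Step 2: p0:(0,2)->(0,1)->EXIT | p1:(1,4)->(0,4)->EXIT | p2:escaped | p3:(1,1)->(0,1)->EXIT | p4:(3,2)->(2,2)
Step 3: p0:escaped | p1:escaped | p2:escaped | p3:escaped | p4:(2,2)->(1,2)
Step 4: p0:escaped | p1:escaped | p2:escaped | p3:escaped | p4:(1,2)->(0,2)
Step 5: p0:escaped | p1:escaped | p2:escaped | p3:escaped | p4:(0,2)->(0,1)->EXIT
Exit steps: [2, 2, 1, 2, 5]
First to escape: p2 at step 1

Answer: 2 1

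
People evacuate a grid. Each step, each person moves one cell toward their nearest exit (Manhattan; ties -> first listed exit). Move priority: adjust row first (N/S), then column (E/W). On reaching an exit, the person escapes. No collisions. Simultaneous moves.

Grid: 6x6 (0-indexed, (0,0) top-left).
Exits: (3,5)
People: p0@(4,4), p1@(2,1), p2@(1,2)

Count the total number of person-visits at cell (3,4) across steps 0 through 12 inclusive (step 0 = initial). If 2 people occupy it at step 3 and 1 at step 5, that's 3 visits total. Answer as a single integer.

Answer: 3

Derivation:
Step 0: p0@(4,4) p1@(2,1) p2@(1,2) -> at (3,4): 0 [-], cum=0
Step 1: p0@(3,4) p1@(3,1) p2@(2,2) -> at (3,4): 1 [p0], cum=1
Step 2: p0@ESC p1@(3,2) p2@(3,2) -> at (3,4): 0 [-], cum=1
Step 3: p0@ESC p1@(3,3) p2@(3,3) -> at (3,4): 0 [-], cum=1
Step 4: p0@ESC p1@(3,4) p2@(3,4) -> at (3,4): 2 [p1,p2], cum=3
Step 5: p0@ESC p1@ESC p2@ESC -> at (3,4): 0 [-], cum=3
Total visits = 3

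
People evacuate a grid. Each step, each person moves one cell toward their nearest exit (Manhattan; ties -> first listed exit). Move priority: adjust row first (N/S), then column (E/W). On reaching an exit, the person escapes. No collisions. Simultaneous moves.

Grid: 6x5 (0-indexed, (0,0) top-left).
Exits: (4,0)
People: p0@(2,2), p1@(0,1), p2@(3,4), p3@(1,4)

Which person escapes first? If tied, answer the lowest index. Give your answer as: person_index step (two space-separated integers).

Answer: 0 4

Derivation:
Step 1: p0:(2,2)->(3,2) | p1:(0,1)->(1,1) | p2:(3,4)->(4,4) | p3:(1,4)->(2,4)
Step 2: p0:(3,2)->(4,2) | p1:(1,1)->(2,1) | p2:(4,4)->(4,3) | p3:(2,4)->(3,4)
Step 3: p0:(4,2)->(4,1) | p1:(2,1)->(3,1) | p2:(4,3)->(4,2) | p3:(3,4)->(4,4)
Step 4: p0:(4,1)->(4,0)->EXIT | p1:(3,1)->(4,1) | p2:(4,2)->(4,1) | p3:(4,4)->(4,3)
Step 5: p0:escaped | p1:(4,1)->(4,0)->EXIT | p2:(4,1)->(4,0)->EXIT | p3:(4,3)->(4,2)
Step 6: p0:escaped | p1:escaped | p2:escaped | p3:(4,2)->(4,1)
Step 7: p0:escaped | p1:escaped | p2:escaped | p3:(4,1)->(4,0)->EXIT
Exit steps: [4, 5, 5, 7]
First to escape: p0 at step 4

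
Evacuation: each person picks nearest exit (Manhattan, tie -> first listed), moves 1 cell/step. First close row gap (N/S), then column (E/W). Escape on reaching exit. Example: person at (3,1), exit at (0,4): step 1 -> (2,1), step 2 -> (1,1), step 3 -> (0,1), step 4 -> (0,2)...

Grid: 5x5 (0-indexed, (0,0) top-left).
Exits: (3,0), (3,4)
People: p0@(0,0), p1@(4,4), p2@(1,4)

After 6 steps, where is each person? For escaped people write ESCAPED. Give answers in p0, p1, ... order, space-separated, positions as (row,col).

Step 1: p0:(0,0)->(1,0) | p1:(4,4)->(3,4)->EXIT | p2:(1,4)->(2,4)
Step 2: p0:(1,0)->(2,0) | p1:escaped | p2:(2,4)->(3,4)->EXIT
Step 3: p0:(2,0)->(3,0)->EXIT | p1:escaped | p2:escaped

ESCAPED ESCAPED ESCAPED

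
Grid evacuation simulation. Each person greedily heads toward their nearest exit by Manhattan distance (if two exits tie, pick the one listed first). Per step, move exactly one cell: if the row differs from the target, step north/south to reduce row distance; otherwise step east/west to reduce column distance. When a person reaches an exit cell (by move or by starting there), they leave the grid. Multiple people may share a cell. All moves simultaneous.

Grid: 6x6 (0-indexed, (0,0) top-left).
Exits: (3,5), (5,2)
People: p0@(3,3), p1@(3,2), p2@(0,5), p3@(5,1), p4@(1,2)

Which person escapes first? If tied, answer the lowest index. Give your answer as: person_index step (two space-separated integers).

Step 1: p0:(3,3)->(3,4) | p1:(3,2)->(4,2) | p2:(0,5)->(1,5) | p3:(5,1)->(5,2)->EXIT | p4:(1,2)->(2,2)
Step 2: p0:(3,4)->(3,5)->EXIT | p1:(4,2)->(5,2)->EXIT | p2:(1,5)->(2,5) | p3:escaped | p4:(2,2)->(3,2)
Step 3: p0:escaped | p1:escaped | p2:(2,5)->(3,5)->EXIT | p3:escaped | p4:(3,2)->(4,2)
Step 4: p0:escaped | p1:escaped | p2:escaped | p3:escaped | p4:(4,2)->(5,2)->EXIT
Exit steps: [2, 2, 3, 1, 4]
First to escape: p3 at step 1

Answer: 3 1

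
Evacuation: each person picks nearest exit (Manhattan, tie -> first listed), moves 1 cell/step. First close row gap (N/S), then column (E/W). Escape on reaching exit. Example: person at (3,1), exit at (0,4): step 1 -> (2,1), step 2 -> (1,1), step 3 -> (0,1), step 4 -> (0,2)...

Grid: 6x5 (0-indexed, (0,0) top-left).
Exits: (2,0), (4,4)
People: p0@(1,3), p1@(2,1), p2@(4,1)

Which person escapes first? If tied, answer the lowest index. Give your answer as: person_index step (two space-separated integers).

Answer: 1 1

Derivation:
Step 1: p0:(1,3)->(2,3) | p1:(2,1)->(2,0)->EXIT | p2:(4,1)->(3,1)
Step 2: p0:(2,3)->(2,2) | p1:escaped | p2:(3,1)->(2,1)
Step 3: p0:(2,2)->(2,1) | p1:escaped | p2:(2,1)->(2,0)->EXIT
Step 4: p0:(2,1)->(2,0)->EXIT | p1:escaped | p2:escaped
Exit steps: [4, 1, 3]
First to escape: p1 at step 1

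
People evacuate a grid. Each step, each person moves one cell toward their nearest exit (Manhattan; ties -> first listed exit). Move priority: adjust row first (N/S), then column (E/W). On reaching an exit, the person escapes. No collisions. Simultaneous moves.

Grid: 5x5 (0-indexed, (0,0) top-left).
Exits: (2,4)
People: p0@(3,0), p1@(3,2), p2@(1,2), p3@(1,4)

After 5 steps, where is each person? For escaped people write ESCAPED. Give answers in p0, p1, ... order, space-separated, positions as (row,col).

Step 1: p0:(3,0)->(2,0) | p1:(3,2)->(2,2) | p2:(1,2)->(2,2) | p3:(1,4)->(2,4)->EXIT
Step 2: p0:(2,0)->(2,1) | p1:(2,2)->(2,3) | p2:(2,2)->(2,3) | p3:escaped
Step 3: p0:(2,1)->(2,2) | p1:(2,3)->(2,4)->EXIT | p2:(2,3)->(2,4)->EXIT | p3:escaped
Step 4: p0:(2,2)->(2,3) | p1:escaped | p2:escaped | p3:escaped
Step 5: p0:(2,3)->(2,4)->EXIT | p1:escaped | p2:escaped | p3:escaped

ESCAPED ESCAPED ESCAPED ESCAPED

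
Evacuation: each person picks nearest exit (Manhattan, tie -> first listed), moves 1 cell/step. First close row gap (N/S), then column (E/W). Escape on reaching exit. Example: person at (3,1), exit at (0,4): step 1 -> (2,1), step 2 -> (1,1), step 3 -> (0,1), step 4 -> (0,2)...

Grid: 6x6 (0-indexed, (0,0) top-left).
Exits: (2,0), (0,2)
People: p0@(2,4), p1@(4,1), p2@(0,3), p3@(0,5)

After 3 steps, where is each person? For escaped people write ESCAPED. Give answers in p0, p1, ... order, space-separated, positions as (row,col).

Step 1: p0:(2,4)->(2,3) | p1:(4,1)->(3,1) | p2:(0,3)->(0,2)->EXIT | p3:(0,5)->(0,4)
Step 2: p0:(2,3)->(2,2) | p1:(3,1)->(2,1) | p2:escaped | p3:(0,4)->(0,3)
Step 3: p0:(2,2)->(2,1) | p1:(2,1)->(2,0)->EXIT | p2:escaped | p3:(0,3)->(0,2)->EXIT

(2,1) ESCAPED ESCAPED ESCAPED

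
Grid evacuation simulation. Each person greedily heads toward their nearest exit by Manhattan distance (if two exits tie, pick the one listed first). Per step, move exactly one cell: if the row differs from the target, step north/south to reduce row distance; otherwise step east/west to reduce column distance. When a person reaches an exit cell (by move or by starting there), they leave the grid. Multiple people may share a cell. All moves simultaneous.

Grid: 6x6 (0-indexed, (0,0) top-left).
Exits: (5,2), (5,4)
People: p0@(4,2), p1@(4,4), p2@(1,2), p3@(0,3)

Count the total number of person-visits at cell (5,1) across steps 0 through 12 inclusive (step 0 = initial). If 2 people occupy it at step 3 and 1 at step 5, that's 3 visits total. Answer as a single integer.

Answer: 0

Derivation:
Step 0: p0@(4,2) p1@(4,4) p2@(1,2) p3@(0,3) -> at (5,1): 0 [-], cum=0
Step 1: p0@ESC p1@ESC p2@(2,2) p3@(1,3) -> at (5,1): 0 [-], cum=0
Step 2: p0@ESC p1@ESC p2@(3,2) p3@(2,3) -> at (5,1): 0 [-], cum=0
Step 3: p0@ESC p1@ESC p2@(4,2) p3@(3,3) -> at (5,1): 0 [-], cum=0
Step 4: p0@ESC p1@ESC p2@ESC p3@(4,3) -> at (5,1): 0 [-], cum=0
Step 5: p0@ESC p1@ESC p2@ESC p3@(5,3) -> at (5,1): 0 [-], cum=0
Step 6: p0@ESC p1@ESC p2@ESC p3@ESC -> at (5,1): 0 [-], cum=0
Total visits = 0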